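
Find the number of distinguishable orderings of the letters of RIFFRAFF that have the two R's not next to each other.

630

There are 8!/(4!·2!) = 840 arrangements of RIFFRAFF in total.
If the two R's are adjacent, glue them into one block, leaving 7 items to arrange: (7)!/(4!) = 210 ways.
Subtracting, 840 − 210 = 630 arrangements keep the R's apart.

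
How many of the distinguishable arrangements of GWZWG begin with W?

12

With the first slot taken by W, it remains to arrange the other 4 letters (GZWG).
Those 4 letters have G appearing twice, giving (4)!/(2!) = 12.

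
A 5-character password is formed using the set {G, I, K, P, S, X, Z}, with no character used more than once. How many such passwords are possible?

2520

This is a permutation of 5 out of 7: P(7,5) = 7!/2!.
That product is 7 × 6 × 5 × 4 × 3 = 2520.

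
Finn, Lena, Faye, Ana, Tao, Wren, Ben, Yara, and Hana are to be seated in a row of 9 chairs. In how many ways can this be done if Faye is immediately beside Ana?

80640

Treat {Faye, Ana} as a single unit. There are 8 units to order, and the pair itself can be ordered 2 ways.
So the count is 2·(8)! = 80640.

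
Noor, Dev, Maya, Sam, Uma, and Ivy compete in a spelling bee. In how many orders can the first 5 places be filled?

This is an ordered selection of 5 from 6: P(6,5).
That gives 6 × 5 × 4 × 3 × 2 = 720.

720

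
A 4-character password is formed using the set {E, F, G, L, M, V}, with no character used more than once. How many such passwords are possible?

360

With no repetition, fill the 4 characters in order: 6 choices, then 5, down to 3.
6 × 5 × 4 × 3 = 360.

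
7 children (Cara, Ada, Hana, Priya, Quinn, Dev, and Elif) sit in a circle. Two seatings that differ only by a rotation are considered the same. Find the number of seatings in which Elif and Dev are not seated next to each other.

Without the restriction there are (6)! = 720 seatings.
Seatings with Elif beside Dev: treat them as a block with 2 internal orders, giving 2 × (5)! = 240.
Subtracting, 720 − 240 = 480.

480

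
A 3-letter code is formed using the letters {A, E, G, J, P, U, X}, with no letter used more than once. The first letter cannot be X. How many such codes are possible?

The first letter has 7−1 = 6 choices (anything except X).
The remaining 2 letters are filled from the other 6 symbols without repetition: 6 × 5 = 30.
Total: 6 × 30 = 180.

180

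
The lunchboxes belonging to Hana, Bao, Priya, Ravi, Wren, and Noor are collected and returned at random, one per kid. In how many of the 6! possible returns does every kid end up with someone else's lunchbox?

Count assignments avoiding every fixed point. For any j of the 6 kids fixed to their own lunchbox, the other 6−j can be arranged in (6−j)! ways.
By inclusion–exclusion this is Σ_{j=0}^{6} (−1)^j C(6,j)·(6−j)!.
Computing: 720 − 720 + 360 − 120 + 30 − 6 + 1 = 265.

265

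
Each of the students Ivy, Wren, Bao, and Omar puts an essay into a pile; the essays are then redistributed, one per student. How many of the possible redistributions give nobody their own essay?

Count assignments avoiding every fixed point. For any j of the 4 students fixed to their own essay, the other 4−j can be arranged in (4−j)! ways.
By inclusion–exclusion this is Σ_{j=0}^{4} (−1)^j C(4,j)·(4−j)!.
Computing: 24 − 24 + 12 − 4 + 1 = 9.

9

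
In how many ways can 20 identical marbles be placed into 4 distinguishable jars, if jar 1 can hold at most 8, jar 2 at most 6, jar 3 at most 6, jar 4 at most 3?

20

Ignoring the caps, the number of non-negative solutions to x_1+…+x_4 = 20 is C(23,3) = 1771.
Subtract solutions that violate a single cap (substitute x_i' = x_i − (cap_i+1)): x_1 ≥ 9 gives C(14,3) = 364; x_2 ≥ 7 gives C(16,3) = 560; x_3 ≥ 7 gives C(16,3) = 560; x_4 ≥ 4 gives C(19,3) = 969. Together 2453.
Add back pairs where two caps are both exceeded: 35 + 35 + 120 + 84 + 220 + 220 = 714.
Subtract triples: 0 + 1 + 1 + 10 = 12.
By inclusion–exclusion the count is 1771 − 2453 + 714 − 12 = 20.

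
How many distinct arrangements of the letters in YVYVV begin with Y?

With the first slot taken by Y, it remains to arrange the other 4 letters (VYVV).
Those 4 letters have V appearing 3 times, giving (4)!/(3!) = 4.

4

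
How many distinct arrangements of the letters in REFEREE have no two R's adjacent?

Total arrangements of REFEREE: 7!/(4!·2!) = 105.
Arrangements with the R's together: treat RR as one letter, giving (6)!/(4!) = 30.
Subtracting, 105 − 30 = 75 arrangements keep the R's apart.

75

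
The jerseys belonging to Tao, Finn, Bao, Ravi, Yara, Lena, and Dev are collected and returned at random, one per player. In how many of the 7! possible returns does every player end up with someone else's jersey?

1854

This is the derangement count D_7: permutations of 7 items with no fixed point.
By inclusion–exclusion this is Σ_{j=0}^{7} (−1)^j C(7,j)·(7−j)!.
Computing: 5040 − 5040 + 2520 − 840 + 210 − 42 + 7 − 1 = 1854.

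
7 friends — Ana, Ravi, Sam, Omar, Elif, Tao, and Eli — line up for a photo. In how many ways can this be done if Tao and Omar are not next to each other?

3600

Of the 7! = 5040 arrangements, those with Tao and Omar adjacent number 2 × 6! = 1440 (treat the pair as a block with 2 internal orders).
So 5040 − 1440 = 3600 arrangements keep them apart.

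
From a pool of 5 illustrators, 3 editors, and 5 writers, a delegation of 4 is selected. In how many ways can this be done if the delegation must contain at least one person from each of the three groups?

375

With no constraint there are C(13,4) = 715 possible selections.
Selections missing a whole group: no illustrators → C(8,4) = 70; no editors → C(10,4) = 210; no writers → C(8,4) = 70.
Add back selections omitting two groups (i.e. drawn from a single group): C(5,4) + C(3,4) + C(5,4) = 10.
By inclusion–exclusion: 715 − 350 + 10 = 375.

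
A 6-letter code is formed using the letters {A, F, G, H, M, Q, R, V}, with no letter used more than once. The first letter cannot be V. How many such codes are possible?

17640

The first letter has 8−1 = 7 choices (anything except V).
The remaining 5 letters are filled from the other 7 symbols without repetition: 7 × 6 × 5 × 4 × 3 = 2520.
Total: 7 × 2520 = 17640.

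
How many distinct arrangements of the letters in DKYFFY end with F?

60

Fix F in the last position and arrange the remaining 5 letters.
Those 5 letters have Y appearing twice, giving (5)!/(2!) = 60.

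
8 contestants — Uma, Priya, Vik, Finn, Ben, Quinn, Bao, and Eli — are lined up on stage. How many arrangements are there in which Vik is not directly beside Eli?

Of the 8! = 40320 arrangements, those with Vik and Eli adjacent number 2 × 7! = 10080 (treat the pair as a block with 2 internal orders).
So 40320 − 10080 = 30240 arrangements keep them apart.

30240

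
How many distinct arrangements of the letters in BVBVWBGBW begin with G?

420

Fix G in the first position and arrange the remaining 8 letters.
Those 8 letters have B appearing 4 times, V appearing twice, and W appearing twice, giving (8)!/(4!·2!·2!) = 420.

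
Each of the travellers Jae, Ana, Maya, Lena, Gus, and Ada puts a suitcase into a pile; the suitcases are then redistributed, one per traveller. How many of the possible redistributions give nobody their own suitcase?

Count assignments avoiding every fixed point. For any j of the 6 travellers fixed to their own suitcase, the other 6−j can be arranged in (6−j)! ways.
By inclusion–exclusion this is Σ_{j=0}^{6} (−1)^j C(6,j)·(6−j)!.
Computing: 720 − 720 + 360 − 120 + 30 − 6 + 1 = 265.

265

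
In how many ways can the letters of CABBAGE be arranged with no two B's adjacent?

900

Total arrangements of CABBAGE: 7!/(2!·2!) = 1260.
If the two B's are adjacent, glue them into one block, leaving 6 items to arrange: (6)!/(2!) = 360 ways.
Subtracting, 1260 − 360 = 900 arrangements keep the B's apart.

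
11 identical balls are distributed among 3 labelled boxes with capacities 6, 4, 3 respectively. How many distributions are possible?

Ignoring the caps, the number of non-negative solutions to x_1+…+x_3 = 11 is C(13,2) = 78.
Subtract solutions that violate a single cap (substitute x_i' = x_i − (cap_i+1)): x_1 ≥ 7 gives C(6,2) = 15; x_2 ≥ 5 gives C(8,2) = 28; x_3 ≥ 4 gives C(9,2) = 36. Together 79.
Add back pairs where two caps are both exceeded: 0 + 1 + 6 = 7.
By inclusion–exclusion the count is 78 − 79 + 7 = 6.

6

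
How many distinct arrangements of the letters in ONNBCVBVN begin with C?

With the first slot taken by C, it remains to arrange the other 8 letters (ONNBVBVN).
Those 8 letters have B appearing twice, N appearing 3 times, and V appearing twice, giving (8)!/(3!·2!·2!) = 1680.

1680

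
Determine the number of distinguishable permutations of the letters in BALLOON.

BALLOON has 7 letters with L appearing twice and O appearing twice.
So there are 7! / (2!·2!) = 1260 distinguishable arrangements.

1260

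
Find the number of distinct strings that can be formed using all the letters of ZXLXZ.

The 5 letters of ZXLXZ have repeats: X appearing twice and Z appearing twice.
So there are 5! / (2!·2!) = 30 distinguishable arrangements.

30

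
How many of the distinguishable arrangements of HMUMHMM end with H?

Fix H in the last position and arrange the remaining 6 letters.
Those 6 letters have M appearing 4 times, giving (6)!/(4!) = 30.

30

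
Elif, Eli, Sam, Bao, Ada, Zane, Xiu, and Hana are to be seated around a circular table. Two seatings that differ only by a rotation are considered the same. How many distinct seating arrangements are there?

5040

Seat Elif anywhere (absorbing the rotational symmetry), then permute the other 7: (7)! = 5040.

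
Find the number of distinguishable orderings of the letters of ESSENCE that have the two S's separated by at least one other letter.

300

Total arrangements of ESSENCE: 7!/(3!·2!) = 420.
If the two S's are adjacent, glue them into one block, leaving 6 items to arrange: (6)!/(3!) = 120 ways.
Hence 420 − 120 = 300.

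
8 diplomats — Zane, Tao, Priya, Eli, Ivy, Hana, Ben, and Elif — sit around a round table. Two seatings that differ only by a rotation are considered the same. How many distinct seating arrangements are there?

5040

Fix one person's seat to break rotational symmetry; the remaining 7 people can be arranged in (7)! = 5040 ways.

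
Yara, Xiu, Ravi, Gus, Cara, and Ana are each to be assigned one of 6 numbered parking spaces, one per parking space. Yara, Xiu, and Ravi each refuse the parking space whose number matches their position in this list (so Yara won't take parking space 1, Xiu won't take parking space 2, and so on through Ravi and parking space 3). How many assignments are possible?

426

Let Aᵢ (for i ∈ {1, 2, 3}) be the placements that put person i in their forbidden parking space. Any j of these fix j positions, leaving (6−j)! ways to fill the rest, and there are C(3,j) ways to pick which j.
By inclusion–exclusion, the number of valid placements is Σ_{j=0}^{3} (−1)^j C(3,j)·(6−j)!.
Computing: 720 − 360 + 72 − 6 = 426.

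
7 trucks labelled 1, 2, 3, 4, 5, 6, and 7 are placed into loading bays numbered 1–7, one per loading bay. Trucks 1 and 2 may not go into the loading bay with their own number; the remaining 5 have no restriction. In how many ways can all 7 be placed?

Let Aᵢ (for i ∈ {1, 2}) be the placements that put truck i in its forbidden loading bay. Any j of these fix j positions, leaving (7−j)! ways to fill the rest, and there are C(2,j) ways to pick which j.
By inclusion–exclusion, the number of valid placements is Σ_{j=0}^{2} (−1)^j C(2,j)·(7−j)!.
Computing: 5040 − 1440 + 120 = 3720.

3720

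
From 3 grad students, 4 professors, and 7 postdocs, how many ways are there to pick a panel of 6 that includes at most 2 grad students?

2838

Split by how many grad students are chosen (0 through 2).
Sum: C(3,0)·C(11,6) + C(3,1)·C(11,5) + C(3,2)·C(11,4) = 462 + 1386 + 990 = 2838.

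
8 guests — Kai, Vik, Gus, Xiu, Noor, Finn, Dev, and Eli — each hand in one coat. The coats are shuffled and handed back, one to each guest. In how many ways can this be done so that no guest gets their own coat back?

Count assignments avoiding every fixed point. For any j of the 8 guests fixed to their own coat, the other 8−j can be arranged in (8−j)! ways.
By inclusion–exclusion this is Σ_{j=0}^{8} (−1)^j C(8,j)·(8−j)!.
Computing: 40320 − 40320 + 20160 − 6720 + 1680 − 336 + 56 − 8 + 1 = 14833.

14833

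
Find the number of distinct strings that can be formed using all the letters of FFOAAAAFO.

Letter multiplicities in FFOAAAAFO: A×4, F×3, O×2.
The number of distinct arrangements is 9!/(4!·3!·2!) = 362880/288 = 1260.

1260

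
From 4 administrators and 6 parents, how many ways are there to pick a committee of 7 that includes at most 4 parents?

80

Split by how many parents are chosen (0 through 4).
Sum: C(6,0)·C(4,7) + C(6,1)·C(4,6) + C(6,2)·C(4,5) + C(6,3)·C(4,4) + C(6,4)·C(4,3) = 0 + 0 + 0 + 20 + 60 = 80.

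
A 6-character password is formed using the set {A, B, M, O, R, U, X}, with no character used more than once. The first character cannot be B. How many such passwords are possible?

4320

The first character has 7−1 = 6 choices (anything except B).
The remaining 5 characters are filled from the other 6 symbols without repetition: 6 × 5 × 4 × 3 × 2 = 720.
Total: 6 × 720 = 4320.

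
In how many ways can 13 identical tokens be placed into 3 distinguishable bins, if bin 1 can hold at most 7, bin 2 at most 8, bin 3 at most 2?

By stars and bars, unrestricted non-negative solutions to x_1+…+x_3 = 13 number C(13+2,2) = 105.
Subtract solutions that violate a single cap (substitute x_i' = x_i − (cap_i+1)): x_1 ≥ 8 gives C(7,2) = 21; x_2 ≥ 9 gives C(6,2) = 15; x_3 ≥ 3 gives C(12,2) = 66. Together 102.
Add back pairs where two caps are both exceeded: 0 + 6 + 3 = 9.
By inclusion–exclusion the count is 105 − 102 + 9 = 12.

12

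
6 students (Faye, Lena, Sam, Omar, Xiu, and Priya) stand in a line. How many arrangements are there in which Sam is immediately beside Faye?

Glue Sam and Faye into one block (2 internal orders), leaving 5 units to arrange in a row.
So the count is 2·(5)! = 240.

240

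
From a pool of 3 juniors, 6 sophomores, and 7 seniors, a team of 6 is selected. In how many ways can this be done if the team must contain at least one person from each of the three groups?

Total 6-person selections from all 16: C(16,6) = 8008.
Selections missing a whole group: no juniors → C(13,6) = 1716; no sophomores → C(10,6) = 210; no seniors → C(9,6) = 84.
Add back selections omitting two groups (i.e. drawn from a single group): C(3,6) + C(6,6) + C(7,6) = 8.
By inclusion–exclusion: 8008 − 2010 + 8 = 6006.

6006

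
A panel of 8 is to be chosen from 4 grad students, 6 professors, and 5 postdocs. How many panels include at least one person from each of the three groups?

Unrestricted: C(15,8) = 6435 ways to pick any 8 of the 15.
Selections missing a whole group: no grad students → C(11,8) = 165; no professors → C(9,8) = 9; no postdocs → C(10,8) = 45.
Add back selections omitting two groups (i.e. drawn from a single group): C(4,8) + C(6,8) + C(5,8) = 0.
By inclusion–exclusion: 6435 − 219 + 0 = 6216.

6216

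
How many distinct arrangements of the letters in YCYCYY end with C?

Fix C in the last position and arrange the remaining 5 letters.
Those 5 letters have Y appearing 4 times, giving (5)!/(4!) = 5.

5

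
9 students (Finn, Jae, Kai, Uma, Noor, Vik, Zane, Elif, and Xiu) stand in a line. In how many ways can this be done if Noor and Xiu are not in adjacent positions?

282240

Of the 9! = 362880 arrangements, those with Noor and Xiu adjacent number 2 × 8! = 80640 (treat the pair as a block with 2 internal orders).
Complementary counting: 362880 − 80640 = 282240.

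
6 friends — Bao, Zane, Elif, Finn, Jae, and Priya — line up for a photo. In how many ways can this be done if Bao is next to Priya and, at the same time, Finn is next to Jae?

96

Treat {Bao,Priya} as one block (2 orders) and {Finn,Jae} as another (2 orders).
That leaves 4 units to arrange: 2 × 2 × 4! = 4 × 24 = 96.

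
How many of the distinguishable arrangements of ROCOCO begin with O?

Fix O in the first position and arrange the remaining 5 letters.
Those 5 letters have C appearing twice and O appearing twice, giving (5)!/(2!·2!) = 30.

30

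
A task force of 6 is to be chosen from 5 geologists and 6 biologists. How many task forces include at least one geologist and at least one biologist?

461

Unrestricted: C(11,6) = 462 ways to pick any 6 of the 11.
Subtract selections that omit an entire group: no geologists → C(6,6) = 1; no biologists → C(5,6) = 0.
Both groups omitted at once is impossible, so 462 − 1 = 461.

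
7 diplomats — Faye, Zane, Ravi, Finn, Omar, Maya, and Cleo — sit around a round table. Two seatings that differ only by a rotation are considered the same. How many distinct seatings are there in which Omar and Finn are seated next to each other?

240

Glue Omar and Finn into a block (2 internal orders). Seating 6 units around a circle gives (5)! arrangements.
So 2 × (5)! = 2 × 120 = 240.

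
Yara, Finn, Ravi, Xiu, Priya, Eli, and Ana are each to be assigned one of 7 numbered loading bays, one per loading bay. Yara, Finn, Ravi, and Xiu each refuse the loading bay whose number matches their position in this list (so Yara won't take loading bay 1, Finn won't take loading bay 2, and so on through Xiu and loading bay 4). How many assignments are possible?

2790

Let Aᵢ (for 1 ≤ i ≤ 4) be the placements that put person i in their forbidden loading bay. Any j of these fix j positions, leaving (7−j)! ways to fill the rest, and there are C(4,j) ways to pick which j.
By inclusion–exclusion, the number of valid placements is Σ_{j=0}^{4} (−1)^j C(4,j)·(7−j)!.
Computing: 5040 − 2880 + 720 − 96 + 6 = 2790.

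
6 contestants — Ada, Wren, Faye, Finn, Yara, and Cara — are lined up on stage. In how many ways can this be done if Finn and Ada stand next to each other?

Glue Finn and Ada into one block (2 internal orders), leaving 5 units to arrange in a row.
That gives 2 × 5! = 2 × 120 = 240.

240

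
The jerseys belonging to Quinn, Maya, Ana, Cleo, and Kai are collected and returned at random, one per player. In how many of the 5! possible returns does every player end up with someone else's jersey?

Let Aᵢ be the assignments in which player i gets their old jersey. We want the size of the complement of A₁∪…∪A_5.
By inclusion–exclusion this is Σ_{j=0}^{5} (−1)^j C(5,j)·(5−j)!.
Computing: 120 − 120 + 60 − 20 + 5 − 1 = 44.

44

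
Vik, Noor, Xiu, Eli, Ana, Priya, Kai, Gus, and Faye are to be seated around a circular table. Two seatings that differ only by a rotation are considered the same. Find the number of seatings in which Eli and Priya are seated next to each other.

10080

Treat {Eli, Priya} as one unit (2 internal orders) and seat the resulting 8 units around the table: (7)! circular arrangements.
So 2 × (7)! = 2 × 5040 = 10080.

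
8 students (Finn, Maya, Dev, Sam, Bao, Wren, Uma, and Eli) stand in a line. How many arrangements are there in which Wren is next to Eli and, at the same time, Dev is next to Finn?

2880

Treat {Wren,Eli} as one block (2 orders) and {Dev,Finn} as another (2 orders).
That leaves 6 units to arrange: 2 × 2 × 6! = 4 × 720 = 2880.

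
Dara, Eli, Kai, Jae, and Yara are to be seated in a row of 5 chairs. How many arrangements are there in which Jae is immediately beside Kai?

48

Place the 3 others and the Jae-Kai pair as 4 objects in a line; the pair has 2 internal arrangements.
That gives 2 × 4! = 2 × 24 = 48.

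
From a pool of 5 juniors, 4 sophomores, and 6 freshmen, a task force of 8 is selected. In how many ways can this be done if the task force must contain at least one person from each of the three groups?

Unrestricted: C(15,8) = 6435 ways to pick any 8 of the 15.
Subtract selections that omit an entire group: no juniors → C(10,8) = 45; no sophomores → C(11,8) = 165; no freshmen → C(9,8) = 9.
Add back selections omitting two groups (i.e. drawn from a single group): C(5,8) + C(4,8) + C(6,8) = 0.
By inclusion–exclusion: 6435 − 219 + 0 = 6216.

6216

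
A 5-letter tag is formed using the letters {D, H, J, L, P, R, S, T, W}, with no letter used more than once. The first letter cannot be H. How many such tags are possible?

13440

The first letter has 9−1 = 8 choices (anything except H).
The remaining 4 letters are filled from the other 8 symbols without repetition: 8 × 7 × 6 × 5 = 1680.
Total: 8 × 1680 = 13440.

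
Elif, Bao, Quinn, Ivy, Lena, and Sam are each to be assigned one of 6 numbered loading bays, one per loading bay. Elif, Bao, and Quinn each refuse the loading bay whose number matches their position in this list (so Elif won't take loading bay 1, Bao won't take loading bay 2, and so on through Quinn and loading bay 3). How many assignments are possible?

426

Let Aᵢ (for i ∈ {1, 2, 3}) be the placements that put person i in their forbidden loading bay. Any j of these fix j positions, leaving (6−j)! ways to fill the rest, and there are C(3,j) ways to pick which j.
By inclusion–exclusion, the number of valid placements is Σ_{j=0}^{3} (−1)^j C(3,j)·(6−j)!.
Computing: 720 − 360 + 72 − 6 = 426.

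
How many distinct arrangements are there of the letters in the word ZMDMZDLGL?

Letter multiplicities in ZMDMZDLGL: D×2, G×1, L×2, M×2, Z×2.
Dividing 9! = 362880 by 2!·2!·2!·2! = 16 for the repeated letters gives 22680.

22680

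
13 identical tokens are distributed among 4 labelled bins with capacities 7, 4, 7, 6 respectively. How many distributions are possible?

By stars and bars, unrestricted non-negative solutions to x_1+…+x_4 = 13 number C(13+3,3) = 560.
Subtract solutions that violate a single cap (substitute x_i' = x_i − (cap_i+1)): x_1 ≥ 8 gives C(8,3) = 56; x_2 ≥ 5 gives C(11,3) = 165; x_3 ≥ 8 gives C(8,3) = 56; x_4 ≥ 7 gives C(9,3) = 84. Together 361.
Add back pairs where two caps are both exceeded: 1 + 0 + 0 + 1 + 4 + 0 = 6.
By inclusion–exclusion the count is 560 − 361 + 6 = 205.

205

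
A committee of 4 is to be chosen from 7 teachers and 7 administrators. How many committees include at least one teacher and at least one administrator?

931

Unrestricted: C(14,4) = 1001 ways to pick any 4 of the 14.
Selections missing a whole group: no teachers → C(7,4) = 35; no administrators → C(7,4) = 35.
Both groups omitted at once is impossible, so 1001 − 70 = 931.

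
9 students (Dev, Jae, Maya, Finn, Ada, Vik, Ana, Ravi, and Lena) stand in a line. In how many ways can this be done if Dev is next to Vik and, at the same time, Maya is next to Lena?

20160

Treat {Dev,Vik} as one block (2 orders) and {Maya,Lena} as another (2 orders).
That leaves 7 units to arrange: 2 × 2 × 7! = 4 × 5040 = 20160.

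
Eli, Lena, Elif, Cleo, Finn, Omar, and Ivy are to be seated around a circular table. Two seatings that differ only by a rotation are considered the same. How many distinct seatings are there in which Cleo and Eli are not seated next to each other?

480

Without the restriction there are (6)! = 720 seatings.
Those with Cleo next to Eli: fuse the pair into one unit and seat 6 units around a circle — 2·(5)! = 240.
Subtracting, 720 − 240 = 480.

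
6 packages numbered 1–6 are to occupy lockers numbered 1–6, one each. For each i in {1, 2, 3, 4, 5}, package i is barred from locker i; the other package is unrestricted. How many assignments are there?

309

Let Aᵢ (for 1 ≤ i ≤ 5) be the placements that put package i in its forbidden locker. Any j of these fix j positions, leaving (6−j)! ways to fill the rest, and there are C(5,j) ways to pick which j.
By inclusion–exclusion, the number of valid placements is Σ_{j=0}^{5} (−1)^j C(5,j)·(6−j)!.
Computing: 720 − 600 + 240 − 60 + 10 − 1 = 309.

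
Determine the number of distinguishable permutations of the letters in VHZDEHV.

1260

VHZDEHV has 7 letters with H appearing twice and V appearing twice.
The number of distinct arrangements is 7!/(2!·2!) = 5040/4 = 1260.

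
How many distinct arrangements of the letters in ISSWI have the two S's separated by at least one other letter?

Total arrangements of ISSWI: 5!/(2!·2!) = 30.
Arrangements with the S's together: treat SS as one letter, giving (4)!/(2!) = 12.
Hence 30 − 12 = 18.

18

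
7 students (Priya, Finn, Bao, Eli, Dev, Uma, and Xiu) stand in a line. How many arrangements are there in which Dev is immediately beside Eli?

Place the 5 others and the Dev-Eli pair as 6 objects in a line; the pair has 2 internal arrangements.
So the count is 2·(6)! = 1440.

1440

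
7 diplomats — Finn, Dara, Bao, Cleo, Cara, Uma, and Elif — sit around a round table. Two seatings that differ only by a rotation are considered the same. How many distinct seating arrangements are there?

Seat Finn anywhere (absorbing the rotational symmetry), then permute the other 6: (6)! = 720.

720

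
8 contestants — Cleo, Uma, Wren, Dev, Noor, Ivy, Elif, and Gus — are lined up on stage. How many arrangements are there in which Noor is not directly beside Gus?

Of the 8! = 40320 arrangements, those with Noor and Gus adjacent number 2 × 7! = 10080 (treat the pair as a block with 2 internal orders).
So 40320 − 10080 = 30240 arrangements keep them apart.

30240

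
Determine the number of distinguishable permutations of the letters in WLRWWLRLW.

WLRWWLRLW has 9 letters with L appearing 3 times, R appearing twice, and W appearing 4 times.
So there are 9! / (4!·3!·2!) = 1260 distinguishable arrangements.

1260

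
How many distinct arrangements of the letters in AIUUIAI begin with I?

Fix I in the first position and arrange the remaining 6 letters.
Those 6 letters have A appearing twice, I appearing twice, and U appearing twice, giving (6)!/(2!·2!·2!) = 90.

90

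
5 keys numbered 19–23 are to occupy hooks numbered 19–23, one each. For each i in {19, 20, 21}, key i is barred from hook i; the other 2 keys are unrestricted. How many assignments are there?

64

Let Aᵢ (for i ∈ {19, 20, 21}) be the placements that put key i in its forbidden hook. Any j of these fix j positions, leaving (5−j)! ways to fill the rest, and there are C(3,j) ways to pick which j.
By inclusion–exclusion, the number of valid placements is Σ_{j=0}^{3} (−1)^j C(3,j)·(5−j)!.
Computing: 120 − 72 + 18 − 2 = 64.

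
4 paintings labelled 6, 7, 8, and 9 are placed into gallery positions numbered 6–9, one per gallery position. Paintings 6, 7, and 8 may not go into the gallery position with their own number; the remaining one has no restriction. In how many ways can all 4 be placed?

Let Aᵢ (for i ∈ {6, 7, 8}) be the placements that put painting i in its forbidden gallery position. Any j of these fix j positions, leaving (4−j)! ways to fill the rest, and there are C(3,j) ways to pick which j.
By inclusion–exclusion, the number of valid placements is Σ_{j=0}^{3} (−1)^j C(3,j)·(4−j)!.
Computing: 24 − 18 + 6 − 1 = 11.

11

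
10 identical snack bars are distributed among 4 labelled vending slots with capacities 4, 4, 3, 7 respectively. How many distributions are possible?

By stars and bars, unrestricted non-negative solutions to x_1+…+x_4 = 10 number C(10+3,3) = 286.
Subtract solutions that violate a single cap (substitute x_i' = x_i − (cap_i+1)): x_1 ≥ 5 gives C(8,3) = 56; x_2 ≥ 5 gives C(8,3) = 56; x_3 ≥ 4 gives C(9,3) = 84; x_4 ≥ 8 gives C(5,3) = 10. Together 206.
Add back pairs where two caps are both exceeded: 1 + 4 + 0 + 4 + 0 + 0 = 9.
By inclusion–exclusion the count is 286 − 206 + 9 = 89.

89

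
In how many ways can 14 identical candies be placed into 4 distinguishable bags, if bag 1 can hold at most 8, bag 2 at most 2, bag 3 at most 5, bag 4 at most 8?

115

Ignoring the caps, the number of non-negative solutions to x_1+…+x_4 = 14 is C(17,3) = 680.
Subtract solutions that violate a single cap (substitute x_i' = x_i − (cap_i+1)): x_1 ≥ 9 gives C(8,3) = 56; x_2 ≥ 3 gives C(14,3) = 364; x_3 ≥ 6 gives C(11,3) = 165; x_4 ≥ 9 gives C(8,3) = 56. Together 641.
Add back pairs where two caps are both exceeded: 10 + 0 + 0 + 56 + 10 + 0 = 76.
By inclusion–exclusion the count is 680 − 641 + 76 = 115.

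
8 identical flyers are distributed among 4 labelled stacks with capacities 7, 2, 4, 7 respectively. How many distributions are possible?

Without the upper bounds there are C(11,3) = 165 ways to split 8 among 4 stacks.
Subtract solutions that violate a single cap (substitute x_i' = x_i − (cap_i+1)): x_1 ≥ 8 gives C(3,3) = 1; x_2 ≥ 3 gives C(8,3) = 56; x_3 ≥ 5 gives C(6,3) = 20; x_4 ≥ 8 gives C(3,3) = 1. Together 78.
Add back pairs where two caps are both exceeded: 0 + 0 + 0 + 1 + 0 + 0 = 1.
By inclusion–exclusion the count is 165 − 78 + 1 = 88.

88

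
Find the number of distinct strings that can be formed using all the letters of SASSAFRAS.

The 9 letters of SASSAFRAS have repeats: A appearing 3 times and S appearing 4 times.
So there are 9! / (4!·3!) = 2520 distinguishable arrangements.

2520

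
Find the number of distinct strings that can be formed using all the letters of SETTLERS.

Letter multiplicities in SETTLERS: E×2, L×1, R×1, S×2, T×2.
Dividing 8! = 40320 by 2!·2!·2! = 8 for the repeated letters gives 5040.

5040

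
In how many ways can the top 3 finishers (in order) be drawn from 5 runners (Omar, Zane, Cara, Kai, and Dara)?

This is an ordered selection of 3 from 5: P(5,3).
That gives 5 × 4 × 3 = 60.

60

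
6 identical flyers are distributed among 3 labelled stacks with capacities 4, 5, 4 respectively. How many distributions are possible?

21

By stars and bars, unrestricted non-negative solutions to x_1+…+x_3 = 6 number C(6+2,2) = 28.
Subtract solutions that violate a single cap (substitute x_i' = x_i − (cap_i+1)): x_1 ≥ 5 gives C(3,2) = 3; x_2 ≥ 6 gives C(2,2) = 1; x_3 ≥ 5 gives C(3,2) = 3. Together 7.
No two caps can be exceeded simultaneously, so the pair terms are all 0.
By inclusion–exclusion the count is 28 − 7 + 0 = 21.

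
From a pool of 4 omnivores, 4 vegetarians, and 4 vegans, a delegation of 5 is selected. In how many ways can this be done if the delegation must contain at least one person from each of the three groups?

Unrestricted: C(12,5) = 792 ways to pick any 5 of the 12.
Selections missing a whole group: no omnivores → C(8,5) = 56; no vegetarians → C(8,5) = 56; no vegans → C(8,5) = 56.
Add back selections omitting two groups (i.e. drawn from a single group): C(4,5) + C(4,5) + C(4,5) = 0.
By inclusion–exclusion: 792 − 168 + 0 = 624.

624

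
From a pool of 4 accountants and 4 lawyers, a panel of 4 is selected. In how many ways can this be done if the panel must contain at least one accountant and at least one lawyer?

68

With no constraint there are C(8,4) = 70 possible selections.
Subtract selections that omit an entire group: no accountants → C(4,4) = 1; no lawyers → C(4,4) = 1.
Both groups omitted at once is impossible, so 70 − 2 = 68.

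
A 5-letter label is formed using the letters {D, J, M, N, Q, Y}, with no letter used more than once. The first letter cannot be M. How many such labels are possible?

The first letter has 6−1 = 5 choices (anything except M).
The remaining 4 letters are filled from the other 5 symbols without repetition: 5 × 4 × 3 × 2 = 120.
Total: 5 × 120 = 600.

600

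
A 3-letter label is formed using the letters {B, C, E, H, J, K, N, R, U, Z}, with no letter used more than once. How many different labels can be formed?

This is a permutation of 3 out of 10: P(10,3) = 10!/7!.
That product is 10 × 9 × 8 = 720.

720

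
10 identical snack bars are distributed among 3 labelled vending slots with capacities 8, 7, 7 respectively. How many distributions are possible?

Ignoring the caps, the number of non-negative solutions to x_1+…+x_3 = 10 is C(12,2) = 66.
Subtract solutions that violate a single cap (substitute x_i' = x_i − (cap_i+1)): x_1 ≥ 9 gives C(3,2) = 3; x_2 ≥ 8 gives C(4,2) = 6; x_3 ≥ 8 gives C(4,2) = 6. Together 15.
No two caps can be exceeded simultaneously, so the pair terms are all 0.
By inclusion–exclusion the count is 66 − 15 + 0 = 51.

51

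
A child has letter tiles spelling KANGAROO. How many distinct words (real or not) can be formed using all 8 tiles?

Letter multiplicities in KANGAROO: A×2, G×1, K×1, N×1, O×2, R×1.
The number of distinct arrangements is 8!/(2!·2!) = 40320/4 = 10080.

10080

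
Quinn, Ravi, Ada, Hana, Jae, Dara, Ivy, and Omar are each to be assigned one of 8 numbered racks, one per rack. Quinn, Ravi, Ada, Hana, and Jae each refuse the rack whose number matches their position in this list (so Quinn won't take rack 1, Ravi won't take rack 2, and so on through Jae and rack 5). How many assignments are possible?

21234

Let Aᵢ (for 1 ≤ i ≤ 5) be the placements that put person i in their forbidden rack. Any j of these fix j positions, leaving (8−j)! ways to fill the rest, and there are C(5,j) ways to pick which j.
By inclusion–exclusion, the number of valid placements is Σ_{j=0}^{5} (−1)^j C(5,j)·(8−j)!.
Computing: 40320 − 25200 + 7200 − 1200 + 120 − 6 = 21234.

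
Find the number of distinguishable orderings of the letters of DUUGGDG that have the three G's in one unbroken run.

Treat the 3 copies of G as a single block. The multiset to arrange is then {GGG, D, D, U, U}, 5 items in all.
That gives (5)!/(2!·2!) = 30 arrangements.

30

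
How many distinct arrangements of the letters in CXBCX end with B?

6

With the last slot taken by B, it remains to arrange the other 4 letters (CXCX).
Those 4 letters have C appearing twice and X appearing twice, giving (4)!/(2!·2!) = 6.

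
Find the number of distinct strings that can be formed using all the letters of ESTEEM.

ESTEEM has 6 letters with E appearing 3 times.
The number of distinct arrangements is 6!/(3!) = 720/6 = 120.

120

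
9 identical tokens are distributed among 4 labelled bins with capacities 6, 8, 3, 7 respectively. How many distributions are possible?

Without the upper bounds there are C(12,3) = 220 ways to split 9 among 4 bins.
Subtract solutions that violate a single cap (substitute x_i' = x_i − (cap_i+1)): x_1 ≥ 7 gives C(5,3) = 10; x_2 ≥ 9 gives C(3,3) = 1; x_3 ≥ 4 gives C(8,3) = 56; x_4 ≥ 8 gives C(4,3) = 4. Together 71.
No two caps can be exceeded simultaneously, so the pair terms are all 0.
By inclusion–exclusion the count is 220 − 71 + 0 = 149.

149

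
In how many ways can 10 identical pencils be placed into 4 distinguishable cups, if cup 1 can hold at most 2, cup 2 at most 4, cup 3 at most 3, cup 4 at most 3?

10

By stars and bars, unrestricted non-negative solutions to x_1+…+x_4 = 10 number C(10+3,3) = 286.
Subtract solutions that violate a single cap (substitute x_i' = x_i − (cap_i+1)): x_1 ≥ 3 gives C(10,3) = 120; x_2 ≥ 5 gives C(8,3) = 56; x_3 ≥ 4 gives C(9,3) = 84; x_4 ≥ 4 gives C(9,3) = 84. Together 344.
Add back pairs where two caps are both exceeded: 10 + 20 + 20 + 4 + 4 + 10 = 68.
By inclusion–exclusion the count is 286 − 344 + 68 = 10.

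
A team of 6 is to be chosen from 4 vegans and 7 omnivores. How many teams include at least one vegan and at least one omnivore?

Total 6-person selections from all 11: C(11,6) = 462.
Subtract selections that omit an entire group: no vegans → C(7,6) = 7; no omnivores → C(4,6) = 0.
Both groups omitted at once is impossible, so 462 − 7 = 455.

455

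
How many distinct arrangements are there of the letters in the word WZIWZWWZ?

The 8 letters of WZIWZWWZ have repeats: W appearing 4 times and Z appearing 3 times.
So there are 8! / (4!·3!) = 280 distinguishable arrangements.

280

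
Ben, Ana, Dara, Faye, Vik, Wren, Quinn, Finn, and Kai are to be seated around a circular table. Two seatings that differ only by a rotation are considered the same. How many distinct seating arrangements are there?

Around a circle, 9 distinct people have 9!/9 = (8)! = 40320 rotationally distinct seatings.

40320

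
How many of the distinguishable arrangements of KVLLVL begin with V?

20

Fix V in the first position and arrange the remaining 5 letters.
Those 5 letters have L appearing 3 times, giving (5)!/(3!) = 20.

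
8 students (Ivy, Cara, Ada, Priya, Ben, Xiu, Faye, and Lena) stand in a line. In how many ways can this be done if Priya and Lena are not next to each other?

There are 8! = 40320 arrangements in all. If Priya and Lena are adjacent, merging them into one block gives 2·(7)! = 10080 arrangements.
So 40320 − 10080 = 30240 arrangements keep them apart.

30240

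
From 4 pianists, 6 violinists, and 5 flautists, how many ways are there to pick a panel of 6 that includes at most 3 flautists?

Split by how many flautists are chosen (0 through 3).
Sum: C(5,0)·C(10,6) + C(5,1)·C(10,5) + C(5,2)·C(10,4) + C(5,3)·C(10,3) = 210 + 1260 + 2100 + 1200 = 4770.

4770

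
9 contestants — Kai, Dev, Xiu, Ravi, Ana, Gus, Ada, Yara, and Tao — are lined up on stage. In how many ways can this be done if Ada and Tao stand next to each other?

Place the 7 others and the Ada-Tao pair as 8 objects in a line; the pair has 2 internal arrangements.
That gives 2 × 8! = 2 × 40320 = 80640.

80640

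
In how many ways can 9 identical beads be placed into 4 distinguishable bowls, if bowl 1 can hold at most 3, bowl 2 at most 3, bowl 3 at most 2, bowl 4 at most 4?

19

By stars and bars, unrestricted non-negative solutions to x_1+…+x_4 = 9 number C(9+3,3) = 220.
Subtract solutions that violate a single cap (substitute x_i' = x_i − (cap_i+1)): x_1 ≥ 4 gives C(8,3) = 56; x_2 ≥ 4 gives C(8,3) = 56; x_3 ≥ 3 gives C(9,3) = 84; x_4 ≥ 5 gives C(7,3) = 35. Together 231.
Add back pairs where two caps are both exceeded: 4 + 10 + 1 + 10 + 1 + 4 = 30.
By inclusion–exclusion the count is 220 − 231 + 30 = 19.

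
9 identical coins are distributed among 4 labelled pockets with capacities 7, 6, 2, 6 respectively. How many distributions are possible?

By stars and bars, unrestricted non-negative solutions to x_1+…+x_4 = 9 number C(9+3,3) = 220.
Subtract solutions that violate a single cap (substitute x_i' = x_i − (cap_i+1)): x_1 ≥ 8 gives C(4,3) = 4; x_2 ≥ 7 gives C(5,3) = 10; x_3 ≥ 3 gives C(9,3) = 84; x_4 ≥ 7 gives C(5,3) = 10. Together 108.
No two caps can be exceeded simultaneously, so the pair terms are all 0.
By inclusion–exclusion the count is 220 − 108 + 0 = 112.

112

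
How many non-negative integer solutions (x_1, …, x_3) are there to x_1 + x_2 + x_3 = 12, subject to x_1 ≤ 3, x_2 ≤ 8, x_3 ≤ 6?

18

Ignoring the caps, the number of non-negative solutions to x_1+…+x_3 = 12 is C(14,2) = 91.
Subtract solutions that violate a single cap (substitute x_i' = x_i − (cap_i+1)): x_1 ≥ 4 gives C(10,2) = 45; x_2 ≥ 9 gives C(5,2) = 10; x_3 ≥ 7 gives C(7,2) = 21. Together 76.
Add back pairs where two caps are both exceeded: 0 + 3 + 0 = 3.
By inclusion–exclusion the count is 91 − 76 + 3 = 18.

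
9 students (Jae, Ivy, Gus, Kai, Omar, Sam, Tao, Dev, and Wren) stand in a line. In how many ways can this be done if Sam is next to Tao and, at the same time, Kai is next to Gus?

Treat {Sam,Tao} as one block (2 orders) and {Kai,Gus} as another (2 orders).
That leaves 7 units to arrange: 2 × 2 × 7! = 4 × 5040 = 20160.

20160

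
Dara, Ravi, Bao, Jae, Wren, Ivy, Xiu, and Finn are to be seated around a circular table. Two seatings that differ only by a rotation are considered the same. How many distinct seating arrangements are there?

5040

Around a circle, 8 distinct people have 8!/8 = (7)! = 5040 rotationally distinct seatings.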